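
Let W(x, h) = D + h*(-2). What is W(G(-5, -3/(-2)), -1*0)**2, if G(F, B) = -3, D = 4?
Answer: 16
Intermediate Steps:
W(x, h) = 4 - 2*h (W(x, h) = 4 + h*(-2) = 4 - 2*h)
W(G(-5, -3/(-2)), -1*0)**2 = (4 - (-2)*0)**2 = (4 - 2*0)**2 = (4 + 0)**2 = 4**2 = 16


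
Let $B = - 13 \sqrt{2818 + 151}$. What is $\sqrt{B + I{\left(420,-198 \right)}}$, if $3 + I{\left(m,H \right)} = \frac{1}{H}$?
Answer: $\frac{\sqrt{-13090 - 56628 \sqrt{2969}}}{66} \approx 26.671 i$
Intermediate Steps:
$I{\left(m,H \right)} = -3 + \frac{1}{H}$
$B = - 13 \sqrt{2969} \approx -708.35$
$\sqrt{B + I{\left(420,-198 \right)}} = \sqrt{- 13 \sqrt{2969} - \left(3 - \frac{1}{-198}\right)} = \sqrt{- 13 \sqrt{2969} - \frac{595}{198}} = \sqrt{- \frac{595}{198} - 13 \sqrt{2969}}$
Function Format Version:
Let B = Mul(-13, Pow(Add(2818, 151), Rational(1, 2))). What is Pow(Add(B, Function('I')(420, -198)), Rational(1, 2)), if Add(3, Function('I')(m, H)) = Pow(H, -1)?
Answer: Mul(Rational(1, 66), Pow(Add(-13090, Mul(-56628, Pow(2969, Rational(1, 2)))), Rational(1, 2))) ≈ Mul(26.671, I)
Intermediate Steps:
Function('I')(m, H) = Add(-3, Pow(H, -1))
B = Mul(-13, Pow(2969, Rational(1, 2))) ≈ -708.35
Pow(Add(B, Function('I')(420, -198)), Rational(1, 2)) = Pow(Add(Mul(-13, Pow(2969, Rational(1, 2))), Add(-3, Pow(-198, -1))), Rational(1, 2)) = Pow(Add(Mul(-13, Pow(2969, Rational(1, 2))), Add(-3, Rational(-1, 198))), Rational(1, 2)) = Pow(Add(Mul(-13, Pow(2969, Rational(1, 2))), Rational(-595, 198)), Rational(1, 2)) = Pow(Add(Rational(-595, 198), Mul(-13, Pow(2969, Rational(1, 2)))), Rational(1, 2))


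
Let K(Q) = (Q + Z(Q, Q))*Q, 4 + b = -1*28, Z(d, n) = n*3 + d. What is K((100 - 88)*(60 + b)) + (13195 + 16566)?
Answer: 594241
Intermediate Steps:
Z(d, n) = d + 3*n (Z(d, n) = 3*n + d = d + 3*n)
b = -32 (b = -4 - 1*28 = -4 - 28 = -32)
K(Q) = 5*Q² (K(Q) = (Q + (Q + 3*Q))*Q = (Q + 4*Q)*Q = (5*Q)*Q = 5*Q²)
K((100 - 88)*(60 + b)) + (13195 + 16566) = 5*((100 - 88)*(60 - 32))² + (13195 + 16566) = 5*(12*28)² + 29761 = 5*336² + 29761 = 5*112896 + 29761 = 564480 + 29761 = 594241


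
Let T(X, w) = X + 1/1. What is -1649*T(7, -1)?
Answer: -13192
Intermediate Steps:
T(X, w) = 1 + X (T(X, w) = X + 1 = 1 + X)
-1649*T(7, -1) = -1649*(1 + 7) = -1649*8 = -13192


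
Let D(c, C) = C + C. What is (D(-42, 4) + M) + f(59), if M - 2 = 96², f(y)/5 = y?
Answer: 9521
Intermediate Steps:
D(c, C) = 2*C
f(y) = 5*y
M = 9218 (M = 2 + 96² = 2 + 9216 = 9218)
(D(-42, 4) + M) + f(59) = (2*4 + 9218) + 5*59 = (8 + 9218) + 295 = 9226 + 295 = 9521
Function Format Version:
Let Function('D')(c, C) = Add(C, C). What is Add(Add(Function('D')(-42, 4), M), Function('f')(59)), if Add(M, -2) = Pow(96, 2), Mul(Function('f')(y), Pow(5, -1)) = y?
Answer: 9521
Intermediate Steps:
Function('D')(c, C) = Mul(2, C)
Function('f')(y) = Mul(5, y)
M = 9218 (M = Add(2, Pow(96, 2)) = Add(2, 9216) = 9218)
Add(Add(Function('D')(-42, 4), M), Function('f')(59)) = Add(Add(Mul(2, 4), 9218), Mul(5, 59)) = Add(Add(8, 9218), 295) = Add(9226, 295) = 9521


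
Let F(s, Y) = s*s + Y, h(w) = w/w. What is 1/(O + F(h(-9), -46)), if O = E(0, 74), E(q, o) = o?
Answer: 1/29 ≈ 0.034483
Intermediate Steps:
h(w) = 1
O = 74
F(s, Y) = Y + s**2 (F(s, Y) = s**2 + Y = Y + s**2)
1/(O + F(h(-9), -46)) = 1/(74 + (-46 + 1**2)) = 1/(74 + (-46 + 1)) = 1/(74 - 45) = 1/29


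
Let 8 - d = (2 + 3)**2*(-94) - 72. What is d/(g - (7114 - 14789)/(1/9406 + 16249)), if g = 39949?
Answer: 24759771390/407053416547 ≈ 0.060827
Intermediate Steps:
d = 2430 (d = 8 - ((2 + 3)**2*(-94) - 72) = 8 - (5**2*(-94) - 72) = 8 - (25*(-94) - 72) = 8 - (-2350 - 72) = 8 - 1*(-2422) = 8 + 2422 = 2430)
d/(g - (7114 - 14789)/(1/9406 + 16249)) = 2430/(39949 - (7114 - 14789)/(1/9406 + 16249)) = 2430/(39949 - (-7675)/(1/9406 + 16249)) = 2430/(39949 - (-7675)/152838095/9406) = 2430/(39949 - (-7675)*9406/152838095) = 2430/(39949 - 1*(-14438210/30567619)) = 2430/(39949 + 14438210/30567619) = 2430/(1221160249641/30567619) = 2430*(30567619/1221160249641) = 24759771390/407053416547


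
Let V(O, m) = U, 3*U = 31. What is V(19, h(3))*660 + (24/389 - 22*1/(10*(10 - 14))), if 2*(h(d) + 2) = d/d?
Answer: 53064359/7780 ≈ 6820.6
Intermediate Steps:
U = 31/3 (U = (1/3)*31 = 31/3 ≈ 10.333)
h(d) = -3/2 (h(d) = -2 + (d/d)/2 = -2 + (1/2)*1 = -2 + 1/2 = -3/2)
V(O, m) = 31/3
V(19, h(3))*660 + (24/389 - 22*1/(10*(10 - 14))) = (31/3)*660 + (24/389 - 22*1/(10*(10 - 14))) = 6820 + (24*(1/389) - 22/((-4*10))) = 6820 + (24/389 - 22/(-40)) = 6820 + (24/389 - 22*(-1/40)) = 6820 + (24/389 + 11/20) = 6820 + 4759/7780 = 53064359/7780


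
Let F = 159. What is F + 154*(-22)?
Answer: -3229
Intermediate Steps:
F + 154*(-22) = 159 + 154*(-22) = 159 - 3388 = -3229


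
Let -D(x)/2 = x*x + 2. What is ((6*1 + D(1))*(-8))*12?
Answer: 0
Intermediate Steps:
D(x) = -4 - 2*x² (D(x) = -2*(x*x + 2) = -2*(x² + 2) = -2*(2 + x²) = -4 - 2*x²)
((6*1 + D(1))*(-8))*12 = ((6*1 + (-4 - 2*1²))*(-8))*12 = ((6 + (-4 - 2*1))*(-8))*12 = ((6 + (-4 - 2))*(-8))*12 = ((6 - 6)*(-8))*12 = (0*(-8))*12 = 0*12 = 0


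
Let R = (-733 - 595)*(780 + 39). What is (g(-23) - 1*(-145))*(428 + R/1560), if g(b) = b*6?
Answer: -9422/5 ≈ -1884.4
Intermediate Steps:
R = -1087632 (R = -1328*819 = -1087632)
g(b) = 6*b
(g(-23) - 1*(-145))*(428 + R/1560) = (6*(-23) - 1*(-145))*(428 - 1087632/1560) = (-138 + 145)*(428 - 1087632*1/1560) = 7*(428 - 3486/5) = 7*(-1346/5) = -9422/5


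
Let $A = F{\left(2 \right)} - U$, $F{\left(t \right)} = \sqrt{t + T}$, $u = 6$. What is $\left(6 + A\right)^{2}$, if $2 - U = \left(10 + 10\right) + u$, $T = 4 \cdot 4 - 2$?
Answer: $1156$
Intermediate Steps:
$T = 14$ ($T = 16 - 2 = 14$)
$U = -24$ ($U = 2 - \left(\left(10 + 10\right) + 6\right) = 2 - \left(20 + 6\right) = 2 - 26 = -24$)
$F{\left(t \right)} = \sqrt{14 + t}$ ($F{\left(t \right)} = \sqrt{t + 14} = \sqrt{14 + t}$)
$A = 28$ ($A = \sqrt{14 + 2} - -24 = \sqrt{16} + 24 = 4 + 24 = 28$)
$\left(6 + A\right)^{2} = \left(6 + 28\right)^{2} = 34^{2} = 1156$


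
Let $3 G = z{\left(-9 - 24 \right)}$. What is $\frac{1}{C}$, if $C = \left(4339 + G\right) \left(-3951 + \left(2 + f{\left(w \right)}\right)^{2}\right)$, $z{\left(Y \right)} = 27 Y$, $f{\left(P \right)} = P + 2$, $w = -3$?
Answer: $- \frac{1}{15965900} \approx -6.2633 \cdot 10^{-8}$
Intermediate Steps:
$f{\left(P \right)} = 2 + P$
$G = -297$ ($G = \frac{27 \left(-9 - 24\right)}{3} = \frac{27 \left(-33\right)}{3} = \frac{1}{3} \left(-891\right) = -297$)
$C = -15965900$ ($C = \left(4339 - 297\right) \left(-3951 + \left(2 + \left(2 - 3\right)\right)^{2}\right) = 4042 \left(-3951 + \left(2 - 1\right)^{2}\right) = 4042 \left(-3951 + 1^{2}\right) = 4042 \left(-3951 + 1\right) = 4042 \left(-3950\right) = -15965900$)
$\frac{1}{C} = \frac{1}{-15965900} = - \frac{1}{15965900}$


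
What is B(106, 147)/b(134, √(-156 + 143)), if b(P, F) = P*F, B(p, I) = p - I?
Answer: 41*I*√13/1742 ≈ 0.084861*I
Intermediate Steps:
b(P, F) = F*P
B(106, 147)/b(134, √(-156 + 143)) = (106 - 1*147)/((√(-156 + 143)*134)) = (106 - 147)/((√(-13)*134)) = -41*(-I*√13/1742) = -(-41)*I*√13/1742 = 41*I*√13/1742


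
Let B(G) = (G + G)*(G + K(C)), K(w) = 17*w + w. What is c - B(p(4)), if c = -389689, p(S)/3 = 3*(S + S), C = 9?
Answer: -423385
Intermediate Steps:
K(w) = 18*w
p(S) = 18*S (p(S) = 3*(3*(S + S)) = 3*(3*(2*S)) = 3*(6*S) = 18*S)
B(G) = 2*G*(162 + G) (B(G) = (G + G)*(G + 18*9) = (2*G)*(G + 162) = (2*G)*(162 + G) = 2*G*(162 + G))
c - B(p(4)) = -389689 - 2*18*4*(162 + 18*4) = -389689 - 2*72*(162 + 72) = -389689 - 2*72*234 = -389689 - 1*33696 = -389689 - 33696 = -423385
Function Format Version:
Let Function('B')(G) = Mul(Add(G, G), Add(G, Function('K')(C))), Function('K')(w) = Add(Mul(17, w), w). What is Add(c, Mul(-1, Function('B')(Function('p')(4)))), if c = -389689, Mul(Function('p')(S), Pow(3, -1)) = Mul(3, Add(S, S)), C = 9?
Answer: -423385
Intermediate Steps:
Function('K')(w) = Mul(18, w)
Function('p')(S) = Mul(18, S) (Function('p')(S) = Mul(3, Mul(3, Add(S, S))) = Mul(3, Mul(3, Mul(2, S))) = Mul(3, Mul(6, S)) = Mul(18, S))
Function('B')(G) = Mul(2, G, Add(162, G)) (Function('B')(G) = Mul(Add(G, G), Add(G, Mul(18, 9))) = Mul(Mul(2, G), Add(G, 162)) = Mul(Mul(2, G), Add(162, G)) = Mul(2, G, Add(162, G)))
Add(c, Mul(-1, Function('B')(Function('p')(4)))) = Add(-389689, Mul(-1, Mul(2, Mul(18, 4), Add(162, Mul(18, 4))))) = Add(-389689, Mul(-1, Mul(2, 72, Add(162, 72)))) = Add(-389689, Mul(-1, Mul(2, 72, 234))) = Add(-389689, Mul(-1, 33696)) = Add(-389689, -33696) = -423385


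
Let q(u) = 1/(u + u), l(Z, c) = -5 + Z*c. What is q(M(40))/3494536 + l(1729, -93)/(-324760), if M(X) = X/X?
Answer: 140482135063/283721377840 ≈ 0.49514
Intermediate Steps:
M(X) = 1
q(u) = 1/(2*u)
q(M(40))/3494536 + l(1729, -93)/(-324760) = ((½)/1)/3494536 + (-5 + 1729*(-93))/(-324760) = ((½)*1)*(1/3494536) + (-5 - 160797)*(-1/324760) = (½)*(1/3494536) - 160802*(-1/324760) = 1/6989072 + 80401/162380 = 140482135063/283721377840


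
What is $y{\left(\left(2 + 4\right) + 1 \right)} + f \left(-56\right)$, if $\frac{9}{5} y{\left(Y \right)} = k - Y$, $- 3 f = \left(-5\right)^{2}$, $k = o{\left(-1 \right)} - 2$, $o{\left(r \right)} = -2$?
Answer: $\frac{4145}{9} \approx 460.56$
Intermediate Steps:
$k = -4$ ($k = -2 - 2 = -4$)
$f = - \frac{25}{3}$ ($f = - \frac{\left(-5\right)^{2}}{3} = \left(- \frac{1}{3}\right) 25 = - \frac{25}{3} \approx -8.3333$)
$y{\left(Y \right)} = - \frac{20}{9} - \frac{5 Y}{9}$ ($y{\left(Y \right)} = \frac{5 \left(-4 - Y\right)}{9} = - \frac{20}{9} - \frac{5 Y}{9}$)
$y{\left(\left(2 + 4\right) + 1 \right)} + f \left(-56\right) = \left(- \frac{20}{9} - \frac{5 \left(\left(2 + 4\right) + 1\right)}{9}\right) - - \frac{1400}{3} = \left(- \frac{20}{9} - \frac{5 \left(6 + 1\right)}{9}\right) + \frac{1400}{3} = \left(- \frac{20}{9} - \frac{35}{9}\right) + \frac{1400}{3} = - \frac{55}{9} + \frac{1400}{3} = \frac{4145}{9}$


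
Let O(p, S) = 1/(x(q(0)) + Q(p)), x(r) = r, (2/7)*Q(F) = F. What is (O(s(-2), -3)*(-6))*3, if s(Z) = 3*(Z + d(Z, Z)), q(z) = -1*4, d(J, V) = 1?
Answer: 36/29 ≈ 1.2414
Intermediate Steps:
Q(F) = 7*F/2
q(z) = -4
s(Z) = 3 + 3*Z (s(Z) = 3*(Z + 1) = 3*(1 + Z) = 3 + 3*Z)
O(p, S) = 1/(-4 + 7*p/2)
(O(s(-2), -3)*(-6))*3 = ((2/(-8 + 7*(3 + 3*(-2))))*(-6))*3 = ((2/(-8 + 7*(3 - 6)))*(-6))*3 = ((2/(-8 + 7*(-3)))*(-6))*3 = ((2/(-8 - 21))*(-6))*3 = ((2/(-29))*(-6))*3 = ((2*(-1/29))*(-6))*3 = -2/29*(-6)*3 = (12/29)*3 = 36/29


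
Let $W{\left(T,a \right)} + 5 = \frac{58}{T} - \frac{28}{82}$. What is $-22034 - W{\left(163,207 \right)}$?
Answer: $- \frac{147219903}{6683} \approx -22029.0$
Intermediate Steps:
$W{\left(T,a \right)} = - \frac{219}{41} + \frac{58}{T}$ ($W{\left(T,a \right)} = -5 + \left(\frac{58}{T} - \frac{28}{82}\right) = -5 + \left(\frac{58}{T} - \frac{14}{41}\right) = -5 - \left(\frac{14}{41} - \frac{58}{T}\right) = - \frac{219}{41} + \frac{58}{T}$)
$-22034 - W{\left(163,207 \right)} = -22034 - \left(- \frac{219}{41} + \frac{58}{163}\right) = -22034 - - \frac{33319}{6683} = -22034 + \frac{33319}{6683} = - \frac{147219903}{6683}$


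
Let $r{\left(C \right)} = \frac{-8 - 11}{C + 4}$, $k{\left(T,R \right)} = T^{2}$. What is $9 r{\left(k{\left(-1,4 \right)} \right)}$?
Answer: $- \frac{171}{5} \approx -34.2$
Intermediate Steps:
$r{\left(C \right)} = - \frac{19}{4 + C}$
$9 r{\left(k{\left(-1,4 \right)} \right)} = 9 \left(- \frac{19}{4 + \left(-1\right)^{2}}\right) = 9 \left(- \frac{19}{4 + 1}\right) = 9 \left(- \frac{19}{5}\right) = - \frac{171}{5}$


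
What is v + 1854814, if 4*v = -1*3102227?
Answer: 4317029/4 ≈ 1.0793e+6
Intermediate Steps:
v = -3102227/4 (v = (-1*3102227)/4 = (¼)*(-3102227) = -3102227/4 ≈ -7.7556e+5)
v + 1854814 = -3102227/4 + 1854814 = 4317029/4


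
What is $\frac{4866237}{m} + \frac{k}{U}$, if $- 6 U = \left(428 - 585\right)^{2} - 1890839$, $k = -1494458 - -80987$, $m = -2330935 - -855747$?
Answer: $- \frac{10796067786159}{1376490546860} \approx -7.8432$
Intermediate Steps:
$m = -1475188$ ($m = -2330935 + 855747 = -1475188$)
$k = -1413471$ ($k = -1494458 + 80987 = -1413471$)
$U = \frac{933095}{3}$ ($U = - \frac{\left(428 - 585\right)^{2} - 1890839}{6} = - \frac{\left(-157\right)^{2} - 1890839}{6} = - \frac{24649 - 1890839}{6} = \left(- \frac{1}{6}\right) \left(-1866190\right) = \frac{933095}{3} \approx 3.1103 \cdot 10^{5}$)
$\frac{4866237}{m} + \frac{k}{U} = \frac{4866237}{-1475188} - \frac{1413471}{\frac{933095}{3}} = 4866237 \left(- \frac{1}{1475188}\right) - \frac{4240413}{933095} = - \frac{4866237}{1475188} - \frac{4240413}{933095} = - \frac{10796067786159}{1376490546860}$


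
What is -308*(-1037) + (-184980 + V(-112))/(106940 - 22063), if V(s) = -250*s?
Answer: 27109217312/84877 ≈ 3.1939e+5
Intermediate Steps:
-308*(-1037) + (-184980 + V(-112))/(106940 - 22063) = -308*(-1037) + (-184980 - 250*(-112))/(106940 - 22063) = 319396 + (-184980 + 28000)/84877 = 319396 - 156980*1/84877 = 319396 - 156980/84877 = 27109217312/84877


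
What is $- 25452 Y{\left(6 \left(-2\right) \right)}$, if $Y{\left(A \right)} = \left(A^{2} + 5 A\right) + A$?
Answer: $-1832544$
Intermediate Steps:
$Y{\left(A \right)} = A^{2} + 6 A$
$- 25452 Y{\left(6 \left(-2\right) \right)} = - 25452 \cdot 6 \left(-2\right) \left(6 + 6 \left(-2\right)\right) = - 25452 \left(- 12 \left(6 - 12\right)\right) = - 25452 \left(\left(-12\right) \left(-6\right)\right) = \left(-25452\right) 72 = -1832544$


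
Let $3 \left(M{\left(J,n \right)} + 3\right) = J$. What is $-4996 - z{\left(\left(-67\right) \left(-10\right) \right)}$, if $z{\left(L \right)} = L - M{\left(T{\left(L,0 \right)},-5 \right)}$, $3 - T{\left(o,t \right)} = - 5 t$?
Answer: $-5668$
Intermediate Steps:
$T{\left(o,t \right)} = 3 + 5 t$ ($T{\left(o,t \right)} = 3 - - 5 t = 3 + 5 t$)
$M{\left(J,n \right)} = -3 + \frac{J}{3}$
$z{\left(L \right)} = 2 + L$ ($z{\left(L \right)} = L - \left(-3 + \frac{3 + 5 \cdot 0}{3}\right) = L - \left(-3 + \frac{3 + 0}{3}\right) = L - \left(-3 + \frac{1}{3} \cdot 3\right) = L - \left(-3 + 1\right) = L - -2 = L + 2 = 2 + L$)
$-4996 - z{\left(\left(-67\right) \left(-10\right) \right)} = -4996 - \left(2 - -670\right) = -4996 - \left(2 + 670\right) = -4996 - 672 = -5668$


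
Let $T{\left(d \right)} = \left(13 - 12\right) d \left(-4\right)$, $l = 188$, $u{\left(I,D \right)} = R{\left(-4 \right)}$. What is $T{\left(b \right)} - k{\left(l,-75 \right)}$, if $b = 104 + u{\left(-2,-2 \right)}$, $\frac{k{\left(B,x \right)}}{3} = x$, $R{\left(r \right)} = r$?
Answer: $-175$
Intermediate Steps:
$u{\left(I,D \right)} = -4$
$k{\left(B,x \right)} = 3 x$
$b = 100$ ($b = 104 - 4 = 100$)
$T{\left(d \right)} = - 4 d$ ($T{\left(d \right)} = 1 \left(- 4 d\right) = - 4 d$)
$T{\left(b \right)} - k{\left(l,-75 \right)} = \left(-4\right) 100 - 3 \left(-75\right) = -400 - -225 = -400 + 225 = -175$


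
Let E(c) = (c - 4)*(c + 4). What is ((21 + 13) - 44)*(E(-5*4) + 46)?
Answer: -4300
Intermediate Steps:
E(c) = (-4 + c)*(4 + c)
((21 + 13) - 44)*(E(-5*4) + 46) = ((21 + 13) - 44)*((-16 + (-5*4)²) + 46) = (34 - 44)*((-16 + (-20)²) + 46) = -10*((-16 + 400) + 46) = -10*(384 + 46) = -10*430 = -4300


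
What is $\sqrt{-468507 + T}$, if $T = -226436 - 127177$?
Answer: $2 i \sqrt{205530} \approx 906.71 i$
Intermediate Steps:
$T = -353613$ ($T = -226436 - 127177 = -353613$)
$\sqrt{-468507 + T} = \sqrt{-468507 - 353613} = \sqrt{-822120} = 2 i \sqrt{205530}$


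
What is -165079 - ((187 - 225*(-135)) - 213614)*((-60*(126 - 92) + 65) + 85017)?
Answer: 15200839105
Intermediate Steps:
-165079 - ((187 - 225*(-135)) - 213614)*((-60*(126 - 92) + 65) + 85017) = -165079 - ((187 + 30375) - 213614)*((-60*34 + 65) + 85017) = -165079 - (30562 - 213614)*((-2040 + 65) + 85017) = -165079 - (-183052)*(-1975 + 85017) = -165079 - (-183052)*83042 = -165079 - 1*(-15201004184) = -165079 + 15201004184 = 15200839105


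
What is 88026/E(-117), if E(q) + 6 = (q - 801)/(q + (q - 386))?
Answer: -9096020/467 ≈ -19478.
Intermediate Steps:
E(q) = -6 + (-801 + q)/(-386 + 2*q) (E(q) = -6 + (q - 801)/(q + (q - 386)) = -6 + (-801 + q)/(q + (-386 + q)) = -6 + (-801 + q)/(-386 + 2*q))
88026/E(-117) = 88026/(((1515 - 11*(-117))/(2*(-193 - 117)))) = 88026/(((½)*(1515 + 1287)/(-310))) = 88026/(((½)*(-1/310)*2802)) = 88026/(-1401/310) = 88026*(-310/1401) = -9096020/467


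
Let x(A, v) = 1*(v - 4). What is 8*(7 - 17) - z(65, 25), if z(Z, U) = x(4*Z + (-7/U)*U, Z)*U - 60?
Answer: -1545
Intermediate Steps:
x(A, v) = -4 + v (x(A, v) = 1*(-4 + v) = -4 + v)
z(Z, U) = -60 + U*(-4 + Z) (z(Z, U) = (-4 + Z)*U - 60 = U*(-4 + Z) - 60 = -60 + U*(-4 + Z))
8*(7 - 17) - z(65, 25) = 8*(7 - 17) - (-60 + 25*(-4 + 65)) = 8*(-10) - (-60 + 25*61) = -80 - (-60 + 1525) = -80 - 1*1465 = -80 - 1465 = -1545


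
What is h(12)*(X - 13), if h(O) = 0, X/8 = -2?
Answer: 0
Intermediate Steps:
X = -16 (X = 8*(-2) = -16)
h(12)*(X - 13) = 0*(-16 - 13) = 0*(-29) = 0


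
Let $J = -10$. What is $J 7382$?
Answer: $-73820$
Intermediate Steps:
$J 7382 = \left(-10\right) 7382 = -73820$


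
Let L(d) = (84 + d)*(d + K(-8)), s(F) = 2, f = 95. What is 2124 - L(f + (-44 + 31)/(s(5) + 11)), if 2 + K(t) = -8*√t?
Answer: -14252 + 2848*I*√2 ≈ -14252.0 + 4027.7*I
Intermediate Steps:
K(t) = -2 - 8*√t
L(d) = (84 + d)*(-2 + d - 16*I*√2) (L(d) = (84 + d)*(d + (-2 - 16*I*√2)) = (84 + d)*(-2 + d - 16*I*√2))
2124 - L(f + (-44 + 31)/(s(5) + 11)) = 2124 - (-168 + (95 + (-44 + 31)/(2 + 11))² + 82*(95 + (-44 + 31)/(2 + 11)) - 1344*I*√2 - 16*I*(95 + (-44 + 31)/(2 + 11))*√2) = 2124 - (-168 + (95 - 13/13)² + 82*(95 - 13/13) - 1344*I*√2 - 16*I*(95 - 13/13)*√2) = 2124 - (-168 + (95 - 13*1/13)² + 82*(95 - 13*1/13) - 1344*I*√2 - 16*I*(95 - 13*1/13)*√2) = 2124 - (-168 + (95 - 1)² + 82*(95 - 1) - 1344*I*√2 - 16*I*(95 - 1)*√2) = 2124 - (-168 + 94² + 82*94 - 1344*I*√2 - 16*I*94*√2) = 2124 - (-168 + 8836 + 7708 - 1344*I*√2 - 1504*I*√2) = 2124 - (16376 - 2848*I*√2) = 2124 + (-16376 + 2848*I*√2) = -14252 + 2848*I*√2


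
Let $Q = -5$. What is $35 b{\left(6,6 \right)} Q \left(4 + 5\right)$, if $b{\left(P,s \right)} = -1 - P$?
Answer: $11025$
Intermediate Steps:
$35 b{\left(6,6 \right)} Q \left(4 + 5\right) = 35 \left(-1 - 6\right) \left(- 5 \left(4 + 5\right)\right) = 35 \left(-1 - 6\right) \left(\left(-5\right) 9\right) = 35 \left(-7\right) \left(-45\right) = \left(-245\right) \left(-45\right) = 11025$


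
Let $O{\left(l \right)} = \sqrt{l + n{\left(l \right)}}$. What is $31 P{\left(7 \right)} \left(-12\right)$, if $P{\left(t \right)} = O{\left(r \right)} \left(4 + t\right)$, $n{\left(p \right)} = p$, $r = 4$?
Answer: $- 8184 \sqrt{2} \approx -11574.0$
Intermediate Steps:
$O{\left(l \right)} = \sqrt{2} \sqrt{l}$ ($O{\left(l \right)} = \sqrt{l + l} = \sqrt{2 l} = \sqrt{2} \sqrt{l}$)
$P{\left(t \right)} = 2 \sqrt{2} \left(4 + t\right)$ ($P{\left(t \right)} = \sqrt{2} \sqrt{4} \left(4 + t\right) = \sqrt{2} \cdot 2 \left(4 + t\right) = 2 \sqrt{2} \left(4 + t\right)$)
$31 P{\left(7 \right)} \left(-12\right) = 31 \cdot 2 \sqrt{2} \left(4 + 7\right) \left(-12\right) = 31 \cdot 2 \sqrt{2} \cdot 11 \left(-12\right) = 31 \cdot 22 \sqrt{2} \left(-12\right) = 682 \sqrt{2} \left(-12\right) = - 8184 \sqrt{2}$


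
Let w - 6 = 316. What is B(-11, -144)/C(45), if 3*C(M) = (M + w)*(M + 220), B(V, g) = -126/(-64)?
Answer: 189/3112160 ≈ 6.0730e-5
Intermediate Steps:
w = 322 (w = 6 + 316 = 322)
B(V, g) = 63/32 (B(V, g) = -126*(-1/64) = 63/32)
C(M) = (220 + M)*(322 + M)/3 (C(M) = ((M + 322)*(M + 220))/3 = ((322 + M)*(220 + M))/3 = ((220 + M)*(322 + M))/3 = (220 + M)*(322 + M)/3)
B(-11, -144)/C(45) = 63/(32*(70840/3 + (⅓)*45² + (542/3)*45)) = 63/(32*(70840/3 + (⅓)*2025 + 8130)) = 63/(32*(70840/3 + 675 + 8130)) = 63/(32*(97255/3)) = (63/32)*(3/97255) = 189/3112160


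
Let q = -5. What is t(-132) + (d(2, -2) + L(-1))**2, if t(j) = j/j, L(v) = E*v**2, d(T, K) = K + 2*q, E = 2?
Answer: 101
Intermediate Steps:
d(T, K) = -10 + K (d(T, K) = K + 2*(-5) = K - 10 = -10 + K)
L(v) = 2*v**2
t(j) = 1
t(-132) + (d(2, -2) + L(-1))**2 = 1 + ((-10 - 2) + 2*(-1)**2)**2 = 1 + (-12 + 2*1)**2 = 1 + (-12 + 2)**2 = 1 + (-10)**2 = 1 + 100 = 101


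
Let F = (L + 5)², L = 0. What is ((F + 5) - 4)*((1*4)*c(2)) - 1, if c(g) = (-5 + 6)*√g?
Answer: -1 + 104*√2 ≈ 146.08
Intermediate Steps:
c(g) = √g (c(g) = 1*√g = √g)
F = 25 (F = (0 + 5)² = 5² = 25)
((F + 5) - 4)*((1*4)*c(2)) - 1 = ((25 + 5) - 4)*((1*4)*√2) - 1 = (30 - 4)*(4*√2) - 1 = 26*(4*√2) - 1 = 104*√2 - 1 = -1 + 104*√2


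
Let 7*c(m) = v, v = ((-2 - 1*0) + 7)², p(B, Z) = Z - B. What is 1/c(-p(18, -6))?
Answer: 7/25 ≈ 0.28000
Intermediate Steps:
v = 25 (v = ((-2 + 0) + 7)² = (-2 + 7)² = 5² = 25)
c(m) = 25/7 (c(m) = (⅐)*25 = 25/7)
1/c(-p(18, -6)) = 1/(25/7) = 7/25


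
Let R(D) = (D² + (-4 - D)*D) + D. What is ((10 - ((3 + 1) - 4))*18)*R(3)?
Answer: -1620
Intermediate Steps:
R(D) = D + D² + D*(-4 - D) (R(D) = (D² + D*(-4 - D)) + D = D + D² + D*(-4 - D))
((10 - ((3 + 1) - 4))*18)*R(3) = ((10 - ((3 + 1) - 4))*18)*(-3*3) = ((10 - (4 - 4))*18)*(-9) = ((10 - 1*0)*18)*(-9) = ((10 + 0)*18)*(-9) = (10*18)*(-9) = 180*(-9) = -1620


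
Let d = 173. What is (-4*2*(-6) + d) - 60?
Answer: 161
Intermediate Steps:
(-4*2*(-6) + d) - 60 = (-4*2*(-6) + 173) - 60 = (-8*(-6) + 173) - 60 = (48 + 173) - 60 = 221 - 60 = 161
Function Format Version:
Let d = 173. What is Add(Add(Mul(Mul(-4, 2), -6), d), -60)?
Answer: 161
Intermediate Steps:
Add(Add(Mul(Mul(-4, 2), -6), d), -60) = Add(Add(Mul(Mul(-4, 2), -6), 173), -60) = Add(Add(Mul(-8, -6), 173), -60) = Add(Add(48, 173), -60) = Add(221, -60) = 161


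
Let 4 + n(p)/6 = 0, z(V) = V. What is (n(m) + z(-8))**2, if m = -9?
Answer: 1024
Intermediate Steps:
n(p) = -24 (n(p) = -24 + 6*0 = -24 + 0 = -24)
(n(m) + z(-8))**2 = (-24 - 8)**2 = (-32)**2 = 1024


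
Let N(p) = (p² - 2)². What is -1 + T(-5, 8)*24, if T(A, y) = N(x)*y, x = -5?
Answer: 101567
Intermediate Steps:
N(p) = (-2 + p²)²
T(A, y) = 529*y (T(A, y) = (-2 + (-5)²)²*y = (-2 + 25)²*y = 23²*y = 529*y)
-1 + T(-5, 8)*24 = -1 + (529*8)*24 = -1 + 4232*24 = -1 + 101568 = 101567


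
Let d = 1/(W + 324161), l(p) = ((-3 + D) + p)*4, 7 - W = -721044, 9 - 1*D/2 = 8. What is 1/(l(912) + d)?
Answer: 1045212/3808752529 ≈ 0.00027442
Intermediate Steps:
D = 2 (D = 18 - 2*8 = 18 - 16 = 2)
W = 721051 (W = 7 - 1*(-721044) = 7 + 721044 = 721051)
l(p) = -4 + 4*p (l(p) = ((-3 + 2) + p)*4 = (-1 + p)*4 = -4 + 4*p)
d = 1/1045212 (d = 1/(721051 + 324161) = 1/1045212 ≈ 9.5674e-7)
1/(l(912) + d) = 1/((-4 + 4*912) + 1/1045212) = 1/((-4 + 3648) + 1/1045212) = 1/(3644 + 1/1045212) = 1/(3808752529/1045212) = 1045212/3808752529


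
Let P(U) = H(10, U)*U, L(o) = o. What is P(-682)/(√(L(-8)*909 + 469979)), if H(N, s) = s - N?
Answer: 471944*√9443/66101 ≈ 693.80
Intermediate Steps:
P(U) = U*(-10 + U) (P(U) = (U - 1*10)*U = (U - 10)*U = (-10 + U)*U = U*(-10 + U))
P(-682)/(√(L(-8)*909 + 469979)) = (-682*(-10 - 682))/(√(-8*909 + 469979)) = (-682*(-692))/(√(-7272 + 469979)) = 471944/(√462707) = 471944/((7*√9443)) = 471944*(√9443/66101) = 471944*√9443/66101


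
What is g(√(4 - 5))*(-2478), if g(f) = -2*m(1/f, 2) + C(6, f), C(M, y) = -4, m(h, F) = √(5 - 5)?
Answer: 9912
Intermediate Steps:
m(h, F) = 0 (m(h, F) = √0 = 0)
g(f) = -4 (g(f) = -2*0 - 4 = 0 - 4 = -4)
g(√(4 - 5))*(-2478) = -4*(-2478) = 9912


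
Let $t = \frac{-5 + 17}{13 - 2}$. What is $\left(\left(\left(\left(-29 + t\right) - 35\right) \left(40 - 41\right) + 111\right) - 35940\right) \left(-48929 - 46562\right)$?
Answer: $3415339787$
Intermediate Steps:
$t = \frac{12}{11} \approx 1.0909$
$\left(\left(\left(\left(-29 + t\right) - 35\right) \left(40 - 41\right) + 111\right) - 35940\right) \left(-48929 - 46562\right) = \left(\left(\left(\left(-29 + \frac{12}{11}\right) - 35\right) \left(40 - 41\right) + 111\right) - 35940\right) \left(-48929 - 46562\right) = \left(\left(\left(- \frac{307}{11} - 35\right) \left(40 - 41\right) + 111\right) - 35940\right) \left(-95491\right) = \left(\left(\left(- \frac{692}{11}\right) \left(-1\right) + 111\right) - 35940\right) \left(-95491\right) = \left(\left(\frac{692}{11} + 111\right) - 35940\right) \left(-95491\right) = \left(\frac{1913}{11} - 35940\right) \left(-95491\right) = \left(- \frac{393427}{11}\right) \left(-95491\right) = 3415339787$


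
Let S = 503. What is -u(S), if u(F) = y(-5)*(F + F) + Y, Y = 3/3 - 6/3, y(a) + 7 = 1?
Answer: 6037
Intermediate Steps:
y(a) = -6 (y(a) = -7 + 1 = -6)
Y = -1 (Y = 3*(1/3) - 6*1/3 = 1 - 2 = -1)
u(F) = -1 - 12*F (u(F) = -6*(F + F) - 1 = -12*F - 1 = -1 - 12*F)
-u(S) = -(-1 - 12*503) = -(-1 - 6036) = -1*(-6037) = 6037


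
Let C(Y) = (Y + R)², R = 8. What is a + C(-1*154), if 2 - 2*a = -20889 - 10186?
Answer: 73709/2 ≈ 36855.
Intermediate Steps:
a = 31077/2 (a = 1 - (-20889 - 10186)/2 = 1 - ½*(-31075) = 1 + 31075/2 = 31077/2 ≈ 15539.)
C(Y) = (8 + Y)² (C(Y) = (Y + 8)² = (8 + Y)²)
a + C(-1*154) = 31077/2 + (8 - 1*154)² = 31077/2 + (8 - 154)² = 31077/2 + (-146)² = 31077/2 + 21316 = 73709/2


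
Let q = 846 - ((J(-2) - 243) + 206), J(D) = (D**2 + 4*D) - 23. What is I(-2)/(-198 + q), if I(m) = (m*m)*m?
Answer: -1/89 ≈ -0.011236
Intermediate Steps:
I(m) = m**3 (I(m) = m**2*m = m**3)
J(D) = -23 + D**2 + 4*D
q = 910 (q = 846 - (((-23 + (-2)**2 + 4*(-2)) - 243) + 206) = 846 - (((-23 + 4 - 8) - 243) + 206) = 846 - ((-27 - 243) + 206) = 846 - (-270 + 206) = 846 - 1*(-64) = 846 + 64 = 910)
I(-2)/(-198 + q) = (-2)**3/(-198 + 910) = -8/712 = (1/712)*(-8) = -1/89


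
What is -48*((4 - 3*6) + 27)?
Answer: -624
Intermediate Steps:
-48*((4 - 3*6) + 27) = -48*((4 - 18) + 27) = -48*(-14 + 27) = -48*13 = -624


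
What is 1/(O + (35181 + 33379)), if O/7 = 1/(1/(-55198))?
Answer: -1/317826 ≈ -3.1464e-6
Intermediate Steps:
O = -386386 (O = 7/(1/(-55198)) = 7/(-1/55198) = 7*(-55198) = -386386)
1/(O + (35181 + 33379)) = 1/(-386386 + (35181 + 33379)) = 1/(-386386 + 68560) = 1/(-317826) = -1/317826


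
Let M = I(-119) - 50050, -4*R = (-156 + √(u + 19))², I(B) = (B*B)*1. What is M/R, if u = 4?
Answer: 143556/(156 - √23)² ≈ 6.2790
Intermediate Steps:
I(B) = B² (I(B) = B²*1 = B²)
R = -(-156 + √23)²/4 (R = -(-156 + √(4 + 19))²/4 = -(-156 + √23)²/4 ≈ -5715.7)
M = -35889 (M = (-119)² - 50050 = 14161 - 50050 = -35889)
M/R = -35889/(-24359/4 + 78*√23)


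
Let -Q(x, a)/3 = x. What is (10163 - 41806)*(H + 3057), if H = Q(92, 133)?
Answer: -87999183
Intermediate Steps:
Q(x, a) = -3*x
H = -276 (H = -3*92 = -276)
(10163 - 41806)*(H + 3057) = (10163 - 41806)*(-276 + 3057) = -31643*2781 = -87999183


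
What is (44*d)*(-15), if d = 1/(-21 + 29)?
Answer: -165/2 ≈ -82.500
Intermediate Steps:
d = 1/8 ≈ 0.12500
(44*d)*(-15) = (44*(1/8))*(-15) = (11/2)*(-15) = -165/2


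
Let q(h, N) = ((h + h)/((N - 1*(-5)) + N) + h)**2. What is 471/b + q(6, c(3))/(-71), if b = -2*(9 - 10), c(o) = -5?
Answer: 835377/3550 ≈ 235.32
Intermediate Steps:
b = 2 (b = -2*(-1) = 2)
q(h, N) = (h + 2*h/(5 + 2*N))**2 (q(h, N) = ((2*h)/((N + 5) + N) + h)**2 = ((2*h)/((5 + N) + N) + h)**2 = ((2*h)/(5 + 2*N) + h)**2 = (2*h/(5 + 2*N) + h)**2 = (h + 2*h/(5 + 2*N))**2)
471/b + q(6, c(3))/(-71) = 471/2 + (6**2*(7 + 2*(-5))**2/(5 + 2*(-5))**2)/(-71) = 471*(1/2) + (36*(7 - 10)**2/(5 - 10)**2)*(-1/71) = 471/2 + (36*(-3)**2/(-5)**2)*(-1/71) = 471/2 + (36*(1/25)*9)*(-1/71) = 471/2 + (324/25)*(-1/71) = 471/2 - 324/1775 = 835377/3550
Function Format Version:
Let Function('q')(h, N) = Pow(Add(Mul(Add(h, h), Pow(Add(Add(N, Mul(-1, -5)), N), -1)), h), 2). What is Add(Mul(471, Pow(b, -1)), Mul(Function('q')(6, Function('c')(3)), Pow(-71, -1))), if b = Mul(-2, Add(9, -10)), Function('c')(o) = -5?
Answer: Rational(835377, 3550) ≈ 235.32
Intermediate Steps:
b = 2 (b = Mul(-2, -1) = 2)
Function('q')(h, N) = Pow(Add(h, Mul(2, h, Pow(Add(5, Mul(2, N)), -1))), 2) (Function('q')(h, N) = Pow(Add(Mul(Mul(2, h), Pow(Add(Add(N, 5), N), -1)), h), 2) = Pow(Add(Mul(Mul(2, h), Pow(Add(Add(5, N), N), -1)), h), 2) = Pow(Add(Mul(Mul(2, h), Pow(Add(5, Mul(2, N)), -1)), h), 2) = Pow(Add(Mul(2, h, Pow(Add(5, Mul(2, N)), -1)), h), 2) = Pow(Add(h, Mul(2, h, Pow(Add(5, Mul(2, N)), -1))), 2))
Add(Mul(471, Pow(b, -1)), Mul(Function('q')(6, Function('c')(3)), Pow(-71, -1))) = Add(Mul(471, Pow(2, -1)), Mul(Mul(Pow(6, 2), Pow(Add(5, Mul(2, -5)), -2), Pow(Add(7, Mul(2, -5)), 2)), Pow(-71, -1))) = Add(Mul(471, Rational(1, 2)), Mul(Mul(36, Pow(Add(5, -10), -2), Pow(Add(7, -10), 2)), Rational(-1, 71))) = Add(Rational(471, 2), Mul(Mul(36, Pow(-5, -2), Pow(-3, 2)), Rational(-1, 71))) = Add(Rational(471, 2), Mul(Mul(36, Rational(1, 25), 9), Rational(-1, 71))) = Add(Rational(471, 2), Mul(Rational(324, 25), Rational(-1, 71))) = Add(Rational(471, 2), Rational(-324, 1775)) = Rational(835377, 3550)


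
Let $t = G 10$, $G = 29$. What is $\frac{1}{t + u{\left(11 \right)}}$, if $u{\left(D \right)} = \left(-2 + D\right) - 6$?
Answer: $\frac{1}{293} \approx 0.003413$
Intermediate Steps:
$u{\left(D \right)} = -8 + D$
$t = 290$ ($t = 29 \cdot 10 = 290$)
$\frac{1}{t + u{\left(11 \right)}} = \frac{1}{290 + \left(-8 + 11\right)} = \frac{1}{290 + 3} = \frac{1}{293}$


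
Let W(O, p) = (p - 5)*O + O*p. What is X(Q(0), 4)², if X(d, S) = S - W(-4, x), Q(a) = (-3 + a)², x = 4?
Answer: 256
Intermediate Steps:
W(O, p) = O*p + O*(-5 + p) (W(O, p) = (-5 + p)*O + O*p = O*(-5 + p) + O*p = O*p + O*(-5 + p))
X(d, S) = 12 + S (X(d, S) = S - (-4)*(-5 + 2*4) = S - (-4)*(-5 + 8) = S - (-4)*3 = S - 1*(-12) = S + 12 = 12 + S)
X(Q(0), 4)² = (12 + 4)² = 16² = 256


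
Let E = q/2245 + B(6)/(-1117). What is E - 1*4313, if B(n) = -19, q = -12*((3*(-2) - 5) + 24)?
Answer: -10815690742/2507665 ≈ -4313.1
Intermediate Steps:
q = -156 (q = -12*((-6 - 5) + 24) = -12*(-11 + 24) = -12*13 = -156)
E = -131597/2507665 (E = -156/2245 - 19/(-1117) = -156*1/2245 - 19*(-1/1117) = -156/2245 + 19/1117 = -131597/2507665 ≈ -0.052478)
E - 1*4313 = -131597/2507665 - 1*4313 = -131597/2507665 - 4313 = -10815690742/2507665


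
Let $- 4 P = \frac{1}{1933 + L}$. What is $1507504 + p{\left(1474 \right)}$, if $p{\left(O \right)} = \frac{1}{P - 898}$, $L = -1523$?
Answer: $\frac{2220132796744}{1472721} \approx 1.5075 \cdot 10^{6}$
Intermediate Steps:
$P = - \frac{1}{1640}$ ($P = - \frac{1}{4 \left(1933 - 1523\right)} = - \frac{1}{4 \cdot 410} = \left(- \frac{1}{4}\right) \frac{1}{410} = - \frac{1}{1640} \approx -0.00060976$)
$p{\left(O \right)} = - \frac{1640}{1472721}$ ($p{\left(O \right)} = \frac{1}{- \frac{1}{1640} - 898} = \frac{1}{- \frac{1472721}{1640}} = - \frac{1640}{1472721}$)
$1507504 + p{\left(1474 \right)} = 1507504 - \frac{1640}{1472721} = \frac{2220132796744}{1472721}$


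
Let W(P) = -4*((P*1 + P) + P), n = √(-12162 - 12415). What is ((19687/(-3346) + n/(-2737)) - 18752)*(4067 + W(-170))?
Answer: -383299009053/3346 - 6107*I*√24577/2737 ≈ -1.1455e+8 - 349.8*I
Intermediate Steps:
n = I*√24577 (n = √(-24577) = I*√24577 ≈ 156.77*I)
W(P) = -12*P (W(P) = -4*((P + P) + P) = -4*(2*P + P) = -12*P)
((19687/(-3346) + n/(-2737)) - 18752)*(4067 + W(-170)) = ((19687/(-3346) + (I*√24577)/(-2737)) - 18752)*(4067 - 12*(-170)) = ((19687*(-1/3346) + (I*√24577)*(-1/2737)) - 18752)*(4067 + 2040) = ((-19687/3346 - I*√24577/2737) - 18752)*6107 = (-62763879/3346 - I*√24577/2737)*6107 = -383299009053/3346 - 6107*I*√24577/2737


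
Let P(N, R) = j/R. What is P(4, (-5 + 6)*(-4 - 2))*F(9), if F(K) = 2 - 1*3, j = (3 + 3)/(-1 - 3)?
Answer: -¼ ≈ -0.25000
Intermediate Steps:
j = -3/2 (j = 6/(-4) = 6*(-¼) = -3/2 ≈ -1.5000)
F(K) = -1 (F(K) = 2 - 3 = -1)
P(N, R) = -3/(2*R)
P(4, (-5 + 6)*(-4 - 2))*F(9) = -3*1/((-5 + 6)*(-4 - 2))/2*(-1) = -3/(2*(1*(-6)))*(-1) = -3/2/(-6)*(-1) = -3/2*(-⅙)*(-1) = (¼)*(-1) = -¼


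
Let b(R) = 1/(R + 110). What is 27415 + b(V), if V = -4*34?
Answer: 712789/26 ≈ 27415.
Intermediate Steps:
V = -136
b(R) = 1/(110 + R)
27415 + b(V) = 27415 + 1/(110 - 136) = 27415 + 1/(-26) = 27415 - 1/26 = 712789/26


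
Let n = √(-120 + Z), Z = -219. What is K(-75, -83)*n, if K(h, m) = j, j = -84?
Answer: -84*I*√339 ≈ -1546.6*I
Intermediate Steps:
K(h, m) = -84
n = I*√339 (n = √(-120 - 219) = √(-339) = I*√339 ≈ 18.412*I)
K(-75, -83)*n = -84*I*√339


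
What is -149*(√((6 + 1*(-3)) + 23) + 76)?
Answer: -11324 - 149*√26 ≈ -12084.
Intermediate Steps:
-149*(√((6 + 1*(-3)) + 23) + 76) = -149*(√((6 - 3) + 23) + 76) = -149*(√(3 + 23) + 76) = -149*(√26 + 76) = -149*(76 + √26) = -11324 - 149*√26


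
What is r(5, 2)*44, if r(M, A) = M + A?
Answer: 308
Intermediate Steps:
r(M, A) = A + M
r(5, 2)*44 = (2 + 5)*44 = 7*44 = 308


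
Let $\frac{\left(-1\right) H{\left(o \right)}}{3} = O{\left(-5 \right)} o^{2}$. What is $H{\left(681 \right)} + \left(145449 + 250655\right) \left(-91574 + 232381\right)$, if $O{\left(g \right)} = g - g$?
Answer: $55774215928$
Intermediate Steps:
$O{\left(g \right)} = 0$
$H{\left(o \right)} = 0$ ($H{\left(o \right)} = - 3 \cdot 0 o^{2} = \left(-3\right) 0 = 0$)
$H{\left(681 \right)} + \left(145449 + 250655\right) \left(-91574 + 232381\right) = 0 + \left(145449 + 250655\right) \left(-91574 + 232381\right) = 0 + 396104 \cdot 140807 = 0 + 55774215928 = 55774215928$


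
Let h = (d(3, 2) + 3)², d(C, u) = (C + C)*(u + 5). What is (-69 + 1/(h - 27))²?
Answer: 19005655321/3992004 ≈ 4760.9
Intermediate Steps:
d(C, u) = 2*C*(5 + u) (d(C, u) = (2*C)*(5 + u) = 2*C*(5 + u))
h = 2025 (h = (2*3*(5 + 2) + 3)² = (2*3*7 + 3)² = (42 + 3)² = 45² = 2025)
(-69 + 1/(h - 27))² = (-69 + 1/(2025 - 27))² = (-69 + 1/1998)² = (-137861/1998)² = 19005655321/3992004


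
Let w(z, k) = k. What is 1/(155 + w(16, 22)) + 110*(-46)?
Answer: -895619/177 ≈ -5060.0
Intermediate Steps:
1/(155 + w(16, 22)) + 110*(-46) = 1/(155 + 22) + 110*(-46) = 1/177 - 5060 = -895619/177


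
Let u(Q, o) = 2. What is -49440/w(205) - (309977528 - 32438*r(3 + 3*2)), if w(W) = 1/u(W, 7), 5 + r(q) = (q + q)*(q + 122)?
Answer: -233749794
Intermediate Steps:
r(q) = -5 + 2*q*(122 + q) (r(q) = -5 + (q + q)*(q + 122) = -5 + (2*q)*(122 + q) = -5 + 2*q*(122 + q))
w(W) = ½ (w(W) = 1/2 = ½)
-49440/w(205) - (309977528 - 32438*r(3 + 3*2)) = -49440/½ - (309977528 - 32438*(-5 + 2*(3 + 3*2)² + 244*(3 + 3*2))) = -49440*2 - (309977528 - 32438*(-5 + 2*(3 + 6)² + 244*(3 + 6))) = -98880 - (309977528 - 32438*(-5 + 2*9² + 244*9)) = -98880 - (309977528 - 32438*(-5 + 2*81 + 2196)) = -98880 - (309977528 - 32438*(-5 + 162 + 2196)) = -98880 - 32438/(1/(9556 - 1*2353)) = -98880 - 32438/(1/(9556 - 2353)) = -98880 - 32438/(1/7203) = -98880 - 32438/1/7203 = -98880 - 32438*7203 = -98880 - 233650914 = -233749794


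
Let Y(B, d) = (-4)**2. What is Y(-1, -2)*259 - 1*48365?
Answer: -44221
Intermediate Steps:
Y(B, d) = 16
Y(-1, -2)*259 - 1*48365 = 16*259 - 1*48365 = 4144 - 48365 = -44221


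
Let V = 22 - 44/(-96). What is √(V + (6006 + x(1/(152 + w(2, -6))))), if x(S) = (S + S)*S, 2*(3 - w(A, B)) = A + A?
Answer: √2257922930/612 ≈ 77.643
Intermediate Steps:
w(A, B) = 3 - A (w(A, B) = 3 - (A + A)/2 = 3 - A)
x(S) = 2*S² (x(S) = (2*S)*S = 2*S²)
V = 539/24 (V = 22 - 1/96*(-44) = 22 + 11/24 = 539/24 ≈ 22.458)
√(V + (6006 + x(1/(152 + w(2, -6))))) = √(539/24 + (6006 + 2*(1/(152 + (3 - 1*2)))²)) = √(539/24 + (6006 + 2*(1/(152 + (3 - 2)))²)) = √(539/24 + (6006 + 2*(1/(152 + 1))²)) = √(539/24 + (6006 + 2*(1/153)²)) = √(539/24 + (6006 + 2*(1/23409))) = √(539/24 + (6006 + 2/23409)) = √(539/24 + 140594456/23409) = √(1128961465/187272) = √2257922930/612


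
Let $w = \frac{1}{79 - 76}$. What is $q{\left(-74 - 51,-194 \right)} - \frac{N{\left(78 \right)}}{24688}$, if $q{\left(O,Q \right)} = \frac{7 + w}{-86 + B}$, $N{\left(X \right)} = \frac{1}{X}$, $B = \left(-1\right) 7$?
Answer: $- \frac{14121629}{179086752} \approx -0.078854$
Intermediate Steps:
$B = -7$
$w = \frac{1}{3} \approx 0.33333$
$q{\left(O,Q \right)} = - \frac{22}{279}$ ($q{\left(O,Q \right)} = \frac{7 + \frac{1}{3}}{-86 - 7} = \frac{22}{3 \left(-93\right)} = \frac{22}{3} \left(- \frac{1}{93}\right) = - \frac{22}{279}$)
$q{\left(-74 - 51,-194 \right)} - \frac{N{\left(78 \right)}}{24688} = - \frac{22}{279} - \frac{1}{78 \cdot 24688} = - \frac{22}{279} - \frac{1}{78} \cdot \frac{1}{24688} = - \frac{22}{279} - \frac{1}{1925664} = - \frac{14121629}{179086752}$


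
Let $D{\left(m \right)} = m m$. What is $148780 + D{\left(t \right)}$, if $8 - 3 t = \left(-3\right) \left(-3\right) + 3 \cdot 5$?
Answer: $\frac{1339276}{9} \approx 1.4881 \cdot 10^{5}$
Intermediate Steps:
$t = - \frac{16}{3}$ ($t = \frac{8}{3} - \frac{\left(-3\right) \left(-3\right) + 3 \cdot 5}{3} = \frac{8}{3} - \frac{9 + 15}{3} = \frac{8}{3} - 8 = - \frac{16}{3} \approx -5.3333$)
$D{\left(m \right)} = m^{2}$
$148780 + D{\left(t \right)} = 148780 + \left(- \frac{16}{3}\right)^{2} = 148780 + \frac{256}{9} = \frac{1339276}{9}$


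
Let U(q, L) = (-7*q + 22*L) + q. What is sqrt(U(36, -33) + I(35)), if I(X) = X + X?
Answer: 2*I*sqrt(218) ≈ 29.53*I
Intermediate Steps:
U(q, L) = -6*q + 22*L
I(X) = 2*X
sqrt(U(36, -33) + I(35)) = sqrt((-6*36 + 22*(-33)) + 2*35) = sqrt((-216 - 726) + 70) = sqrt(-942 + 70) = sqrt(-872) = 2*I*sqrt(218)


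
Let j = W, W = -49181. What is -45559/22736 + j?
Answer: -38559475/784 ≈ -49183.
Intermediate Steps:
j = -49181
-45559/22736 + j = -45559/22736 - 49181 = -45559*1/22736 - 49181 = -1571/784 - 49181 = -38559475/784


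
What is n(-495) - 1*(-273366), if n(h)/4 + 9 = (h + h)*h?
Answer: 2233530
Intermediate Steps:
n(h) = -36 + 8*h² (n(h) = -36 + 4*((h + h)*h) = -36 + 4*((2*h)*h) = -36 + 4*(2*h²) = -36 + 8*h²)
n(-495) - 1*(-273366) = (-36 + 8*(-495)²) - 1*(-273366) = (-36 + 8*245025) + 273366 = (-36 + 1960200) + 273366 = 1960164 + 273366 = 2233530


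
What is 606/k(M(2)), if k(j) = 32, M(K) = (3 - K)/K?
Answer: 303/16 ≈ 18.938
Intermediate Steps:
M(K) = (3 - K)/K
606/k(M(2)) = 606/32 = 606*(1/32) = 303/16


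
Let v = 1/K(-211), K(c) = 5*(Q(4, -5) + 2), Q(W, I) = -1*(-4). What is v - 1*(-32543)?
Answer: 976291/30 ≈ 32543.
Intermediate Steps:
Q(W, I) = 4
K(c) = 30 (K(c) = 5*(4 + 2) = 5*6 = 30)
v = 1/30 ≈ 0.033333
v - 1*(-32543) = 1/30 - 1*(-32543) = 1/30 + 32543 = 976291/30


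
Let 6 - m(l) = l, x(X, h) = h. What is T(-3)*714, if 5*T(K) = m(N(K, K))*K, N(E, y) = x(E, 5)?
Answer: -2142/5 ≈ -428.40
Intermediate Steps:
N(E, y) = 5
m(l) = 6 - l
T(K) = K/5 (T(K) = ((6 - 1*5)*K)/5 = ((6 - 5)*K)/5 = (1*K)/5 = K/5)
T(-3)*714 = ((1/5)*(-3))*714 = -3/5*714 = -2142/5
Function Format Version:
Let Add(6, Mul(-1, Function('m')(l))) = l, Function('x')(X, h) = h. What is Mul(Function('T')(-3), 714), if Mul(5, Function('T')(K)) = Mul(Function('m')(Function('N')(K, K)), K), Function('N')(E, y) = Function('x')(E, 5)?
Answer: Rational(-2142, 5) ≈ -428.40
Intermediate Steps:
Function('N')(E, y) = 5
Function('m')(l) = Add(6, Mul(-1, l))
Function('T')(K) = Mul(Rational(1, 5), K) (Function('T')(K) = Mul(Rational(1, 5), Mul(Add(6, Mul(-1, 5)), K)) = Mul(Rational(1, 5), Mul(Add(6, -5), K)) = Mul(Rational(1, 5), Mul(1, K)) = Mul(Rational(1, 5), K))
Mul(Function('T')(-3), 714) = Mul(Mul(Rational(1, 5), -3), 714) = Mul(Rational(-3, 5), 714) = Rational(-2142, 5)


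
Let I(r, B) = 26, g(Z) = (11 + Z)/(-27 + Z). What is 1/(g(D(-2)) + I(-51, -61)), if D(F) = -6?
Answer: 33/853 ≈ 0.038687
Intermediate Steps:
g(Z) = (11 + Z)/(-27 + Z)
1/(g(D(-2)) + I(-51, -61)) = 1/((11 - 6)/(-27 - 6) + 26) = 1/(5/(-33) + 26) = 1/(-1/33*5 + 26) = 1/(-5/33 + 26) = 1/(853/33) = 33/853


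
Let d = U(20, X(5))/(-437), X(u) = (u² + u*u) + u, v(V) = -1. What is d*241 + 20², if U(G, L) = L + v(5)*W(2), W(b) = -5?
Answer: 160340/437 ≈ 366.91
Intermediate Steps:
X(u) = u + 2*u² (X(u) = (u² + u²) + u = 2*u² + u = u + 2*u²)
U(G, L) = 5 + L (U(G, L) = L - 1*(-5) = L + 5 = 5 + L)
d = -60/437 (d = (5 + 5*(1 + 2*5))/(-437) = (5 + 5*(1 + 10))*(-1/437) = (5 + 5*11)*(-1/437) = (5 + 55)*(-1/437) = 60*(-1/437) = -60/437 ≈ -0.13730)
d*241 + 20² = -60/437*241 + 20² = -14460/437 + 400 = 160340/437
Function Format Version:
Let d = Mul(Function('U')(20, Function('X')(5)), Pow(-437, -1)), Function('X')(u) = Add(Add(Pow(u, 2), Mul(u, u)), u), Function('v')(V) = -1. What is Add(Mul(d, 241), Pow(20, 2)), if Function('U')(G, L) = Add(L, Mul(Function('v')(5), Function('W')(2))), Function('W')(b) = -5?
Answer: Rational(160340, 437) ≈ 366.91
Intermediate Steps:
Function('X')(u) = Add(u, Mul(2, Pow(u, 2))) (Function('X')(u) = Add(Add(Pow(u, 2), Pow(u, 2)), u) = Add(Mul(2, Pow(u, 2)), u) = Add(u, Mul(2, Pow(u, 2))))
Function('U')(G, L) = Add(5, L) (Function('U')(G, L) = Add(L, Mul(-1, -5)) = Add(L, 5) = Add(5, L))
d = Rational(-60, 437) (d = Mul(Add(5, Mul(5, Add(1, Mul(2, 5)))), Pow(-437, -1)) = Mul(Add(5, Mul(5, Add(1, 10))), Rational(-1, 437)) = Mul(Add(5, Mul(5, 11)), Rational(-1, 437)) = Mul(Add(5, 55), Rational(-1, 437)) = Mul(60, Rational(-1, 437)) = Rational(-60, 437) ≈ -0.13730)
Add(Mul(d, 241), Pow(20, 2)) = Add(Mul(Rational(-60, 437), 241), Pow(20, 2)) = Add(Rational(-14460, 437), 400) = Rational(160340, 437)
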